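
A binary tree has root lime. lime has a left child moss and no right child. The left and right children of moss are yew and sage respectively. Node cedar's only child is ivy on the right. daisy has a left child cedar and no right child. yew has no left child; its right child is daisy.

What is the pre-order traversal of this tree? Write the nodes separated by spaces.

Pre-order visits the node, then its left subtree, then its right subtree.
Visit lime.
At lime: go left to moss.
  Visit moss.
  At moss: go left to yew.
    Visit yew.
    At yew: no left child.
    At yew: go right to daisy.
      Visit daisy.
      At daisy: go left to cedar.
        Visit cedar.
        At cedar: no left child.
        At cedar: go right to ivy.
          ivy is a leaf — visit ivy.
      At daisy: no right child.
  At moss: go right to sage.
    sage is a leaf — visit sage.
At lime: no right child.

lime moss yew daisy cedar ivy sage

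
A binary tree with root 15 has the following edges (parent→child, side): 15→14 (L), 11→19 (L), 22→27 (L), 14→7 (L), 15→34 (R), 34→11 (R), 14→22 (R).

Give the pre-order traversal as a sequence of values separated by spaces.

15 14 7 22 27 34 11 19

Pre-order visits the node, then its left subtree, then its right subtree.
Visit 15.
At 15: go left to 14.
  Visit 14.
  At 14: go left to 7.
    7 is a leaf — visit 7.
  At 14: go right to 22.
    Visit 22.
    At 22: go left to 27.
      27 is a leaf — visit 27.
    At 22: no right child.
At 15: go right to 34.
  Visit 34.
  At 34: no left child.
  At 34: go right to 11.
    Visit 11.
    At 11: go left to 19.
      19 is a leaf — visit 19.
    At 11: no right child.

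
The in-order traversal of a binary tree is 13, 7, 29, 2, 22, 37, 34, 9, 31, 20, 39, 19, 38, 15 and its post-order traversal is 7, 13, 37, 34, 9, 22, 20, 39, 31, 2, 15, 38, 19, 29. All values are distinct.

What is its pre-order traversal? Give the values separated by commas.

The last element of post-order is the root; it splits in-order into left and right subtrees.
Root 29: left subtree has 2 nodes {13, 7}, right has 11 {2, 22, 37, 34, 9, 31, 20, 39, 19, 38, 15}.
  Root 13: left subtree has 0 nodes { }, right has 1 {7}.
  Root 19: left subtree has 8 nodes {2, 22, 37, 34, 9, 31, 20, 39}, right has 2 {38, 15}.
    Root 2: left subtree has 0 nodes { }, right has 7 {22, 37, 34, 9, 31, 20, 39}.
      Root 31: left subtree has 4 nodes {22, 37, 34, 9}, right has 2 {20, 39}.
        Root 22: left subtree has 0 nodes { }, right has 3 {37, 34, 9}.
          Root 9: left subtree has 2 nodes {37, 34}, right has 0 { }.
            Root 34: left subtree has 1 node {37}, right has 0 { }.
        Root 39: left subtree has 1 node {20}, right has 0 { }.
    Root 38: left subtree has 0 nodes { }, right has 1 {15}.

29, 13, 7, 19, 2, 31, 22, 9, 34, 37, 39, 20, 38, 15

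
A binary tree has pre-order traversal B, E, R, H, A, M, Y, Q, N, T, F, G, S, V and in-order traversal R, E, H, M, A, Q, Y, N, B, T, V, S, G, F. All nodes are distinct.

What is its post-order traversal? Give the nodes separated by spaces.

R M Q N Y A H E V S G F T B

The first element of pre-order is the root; it splits in-order into left and right subtrees.
Root B: left subtree has 8 nodes {R, E, H, M, A, Q, Y, N}, right has 5 {T, V, S, G, F}.
  Root E: left subtree has 1 node {R}, right has 6 {H, M, A, Q, Y, N}.
    Root H: left subtree has 0 nodes { }, right has 5 {M, A, Q, Y, N}.
      Root A: left subtree has 1 node {M}, right has 3 {Q, Y, N}.
        Root Y: left subtree has 1 node {Q}, right has 1 {N}.
  Root T: left subtree has 0 nodes { }, right has 4 {V, S, G, F}.
    Root F: left subtree has 3 nodes {V, S, G}, right has 0 { }.
      Root G: left subtree has 2 nodes {V, S}, right has 0 { }.
        Root S: left subtree has 1 node {V}, right has 0 { }.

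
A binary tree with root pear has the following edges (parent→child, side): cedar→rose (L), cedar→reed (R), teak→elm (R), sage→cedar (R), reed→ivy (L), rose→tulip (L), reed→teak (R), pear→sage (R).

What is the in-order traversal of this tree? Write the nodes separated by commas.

In-order visits the left subtree, then the node, then the right subtree.
At pear: no left child.
Visit pear.
At pear: go right to sage.
  At sage: no left child.
  Visit sage.
  At sage: go right to cedar.
    At cedar: go left to rose.
      At rose: go left to tulip.
        tulip is a leaf — visit tulip.
      Visit rose.
      At rose: no right child.
    Visit cedar.
    At cedar: go right to reed.
      At reed: go left to ivy.
        ivy is a leaf — visit ivy.
      Visit reed.
      At reed: go right to teak.
        At teak: no left child.
        Visit teak.
        At teak: go right to elm.
          elm is a leaf — visit elm.

pear, sage, tulip, rose, cedar, ivy, reed, teak, elm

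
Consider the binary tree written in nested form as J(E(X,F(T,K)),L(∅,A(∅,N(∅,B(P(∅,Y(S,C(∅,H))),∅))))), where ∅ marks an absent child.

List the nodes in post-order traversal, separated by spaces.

X T K F E S H C Y P B N A L J

Post-order visits the left subtree, then the right subtree, then the node.
At J: go left to E.
  At E: go left to X.
    X is a leaf — visit X.
  At E: go right to F.
    At F: go left to T.
      T is a leaf — visit T.
    At F: go right to K.
      K is a leaf — visit K.
    Visit F.
  Visit E.
At J: go right to L.
  At L: no left child.
  At L: go right to A.
    At A: no left child.
    At A: go right to N.
      At N: no left child.
      At N: go right to B.
        At B: go left to P.
          At P: no left child.
          At P: go right to Y.
            At Y: go left to S.
              S is a leaf — visit S.
            At Y: go right to C.
              At C: no left child.
              At C: go right to H.
                H is a leaf — visit H.
              Visit C.
            Visit Y.
          Visit P.
        At B: no right child.
        Visit B.
      Visit N.
    Visit A.
  Visit L.
Visit J.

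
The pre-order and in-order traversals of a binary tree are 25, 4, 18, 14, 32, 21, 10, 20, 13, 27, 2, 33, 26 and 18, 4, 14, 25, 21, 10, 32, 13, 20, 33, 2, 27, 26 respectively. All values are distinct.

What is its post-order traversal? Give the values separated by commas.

The first element of pre-order is the root; it splits in-order into left and right subtrees.
Root 25: left subtree has 3 nodes {18, 4, 14}, right has 9 {21, 10, 32, 13, 20, 33, 2, 27, 26}.
  Root 4: left subtree has 1 node {18}, right has 1 {14}.
  Root 32: left subtree has 2 nodes {21, 10}, right has 6 {13, 20, 33, 2, 27, 26}.
    Root 21: left subtree has 0 nodes { }, right has 1 {10}.
    Root 20: left subtree has 1 node {13}, right has 4 {33, 2, 27, 26}.
      Root 27: left subtree has 2 nodes {33, 2}, right has 1 {26}.
        Root 2: left subtree has 1 node {33}, right has 0 { }.

18, 14, 4, 10, 21, 13, 33, 2, 26, 27, 20, 32, 25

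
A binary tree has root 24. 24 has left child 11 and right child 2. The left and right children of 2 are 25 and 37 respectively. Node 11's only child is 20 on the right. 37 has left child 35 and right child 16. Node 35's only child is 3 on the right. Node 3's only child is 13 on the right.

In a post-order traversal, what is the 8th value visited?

37

Post-order visits the left subtree, then the right subtree, then the node.
At 24: go left to 11.
  At 11: no left child.
  At 11: go right to 20.
    20 is a leaf — visit 20.
  Visit 11.
At 24: go right to 2.
  At 2: go left to 25.
    25 is a leaf — visit 25.
  At 2: go right to 37.
    At 37: go left to 35.
      At 35: no left child.
      At 35: go right to 3.
        At 3: no left child.
        At 3: go right to 13.
          13 is a leaf — visit 13.
        Visit 3.
      Visit 35.
    At 37: go right to 16.
      16 is a leaf — visit 16.
    Visit 37.
  Visit 2.
Visit 24.
Full post-order sequence: 20, 11, 25, 13, 3, 35, 16, 37, 2, 24.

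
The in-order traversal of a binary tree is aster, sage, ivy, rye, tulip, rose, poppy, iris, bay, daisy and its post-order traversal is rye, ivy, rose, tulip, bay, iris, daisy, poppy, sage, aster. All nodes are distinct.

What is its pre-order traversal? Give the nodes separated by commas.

The last element of post-order is the root; it splits in-order into left and right subtrees.
Root aster: left subtree has 0 nodes { }, right has 9 {sage, ivy, rye, tulip, rose, poppy, iris, bay, daisy}.
  Root sage: left subtree has 0 nodes { }, right has 8 {ivy, rye, tulip, rose, poppy, iris, bay, daisy}.
    Root poppy: left subtree has 4 nodes {ivy, rye, tulip, rose}, right has 3 {iris, bay, daisy}.
      Root tulip: left subtree has 2 nodes {ivy, rye}, right has 1 {rose}.
        Root ivy: left subtree has 0 nodes { }, right has 1 {rye}.
      Root daisy: left subtree has 2 nodes {iris, bay}, right has 0 { }.
        Root iris: left subtree has 0 nodes { }, right has 1 {bay}.

aster, sage, poppy, tulip, ivy, rye, rose, daisy, iris, bay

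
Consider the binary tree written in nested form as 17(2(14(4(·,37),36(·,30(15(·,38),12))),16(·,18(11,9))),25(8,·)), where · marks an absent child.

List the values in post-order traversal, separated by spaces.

37 4 38 15 12 30 36 14 11 9 18 16 2 8 25 17

Post-order visits the left subtree, then the right subtree, then the node.
At 17: go left to 2.
  At 2: go left to 14.
    At 14: go left to 4.
      At 4: no left child.
      At 4: go right to 37.
        37 is a leaf — visit 37.
      Visit 4.
    At 14: go right to 36.
      At 36: no left child.
      At 36: go right to 30.
        At 30: go left to 15.
          At 15: no left child.
          At 15: go right to 38.
            38 is a leaf — visit 38.
          Visit 15.
        At 30: go right to 12.
          12 is a leaf — visit 12.
        Visit 30.
      Visit 36.
    Visit 14.
  At 2: go right to 16.
    At 16: no left child.
    At 16: go right to 18.
      At 18: go left to 11.
        11 is a leaf — visit 11.
      At 18: go right to 9.
        9 is a leaf — visit 9.
      Visit 18.
    Visit 16.
  Visit 2.
At 17: go right to 25.
  At 25: go left to 8.
    8 is a leaf — visit 8.
  At 25: no right child.
  Visit 25.
Visit 17.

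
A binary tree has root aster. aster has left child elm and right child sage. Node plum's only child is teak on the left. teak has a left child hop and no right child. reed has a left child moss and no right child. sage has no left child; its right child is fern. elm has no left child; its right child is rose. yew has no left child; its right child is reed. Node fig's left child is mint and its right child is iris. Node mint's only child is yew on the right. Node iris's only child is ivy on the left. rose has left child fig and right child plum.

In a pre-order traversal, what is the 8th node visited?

Pre-order visits the node, then its left subtree, then its right subtree.
Visit aster.
At aster: go left to elm.
  Visit elm.
  At elm: no left child.
  At elm: go right to rose.
    Visit rose.
    At rose: go left to fig.
      Visit fig.
      At fig: go left to mint.
        Visit mint.
        At mint: no left child.
        At mint: go right to yew.
          Visit yew.
          At yew: no left child.
          At yew: go right to reed.
            Visit reed.
            At reed: go left to moss.
              moss is a leaf — visit moss.
            At reed: no right child.
      At fig: go right to iris.
        Visit iris.
        At iris: go left to ivy.
          ivy is a leaf — visit ivy.
        At iris: no right child.
    At rose: go right to plum.
      Visit plum.
      At plum: go left to teak.
        Visit teak.
        At teak: go left to hop.
          hop is a leaf — visit hop.
        At teak: no right child.
      At plum: no right child.
At aster: go right to sage.
  Visit sage.
  At sage: no left child.
  At sage: go right to fern.
    fern is a leaf — visit fern.
Full pre-order sequence: aster, elm, rose, fig, mint, yew, reed, moss, iris, ivy, plum, teak, hop, sage, fern.

moss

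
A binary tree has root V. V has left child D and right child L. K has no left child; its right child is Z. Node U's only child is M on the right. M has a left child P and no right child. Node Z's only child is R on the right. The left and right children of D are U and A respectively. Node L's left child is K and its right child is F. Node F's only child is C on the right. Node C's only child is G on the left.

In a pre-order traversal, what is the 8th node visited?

Pre-order visits the node, then its left subtree, then its right subtree.
Visit V.
At V: go left to D.
  Visit D.
  At D: go left to U.
    Visit U.
    At U: no left child.
    At U: go right to M.
      Visit M.
      At M: go left to P.
        P is a leaf — visit P.
      At M: no right child.
  At D: go right to A.
    A is a leaf — visit A.
At V: go right to L.
  Visit L.
  At L: go left to K.
    Visit K.
    At K: no left child.
    At K: go right to Z.
      Visit Z.
      At Z: no left child.
      At Z: go right to R.
        R is a leaf — visit R.
  At L: go right to F.
    Visit F.
    At F: no left child.
    At F: go right to C.
      Visit C.
      At C: go left to G.
        G is a leaf — visit G.
      At C: no right child.
Full pre-order sequence: V, D, U, M, P, A, L, K, Z, R, F, C, G.

K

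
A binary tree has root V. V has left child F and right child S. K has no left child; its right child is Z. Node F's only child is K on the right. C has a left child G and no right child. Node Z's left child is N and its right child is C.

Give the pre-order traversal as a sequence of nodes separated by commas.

V, F, K, Z, N, C, G, S

Pre-order visits the node, then its left subtree, then its right subtree.
Visit V.
At V: go left to F.
  Visit F.
  At F: no left child.
  At F: go right to K.
    Visit K.
    At K: no left child.
    At K: go right to Z.
      Visit Z.
      At Z: go left to N.
        N is a leaf — visit N.
      At Z: go right to C.
        Visit C.
        At C: go left to G.
          G is a leaf — visit G.
        At C: no right child.
At V: go right to S.
  S is a leaf — visit S.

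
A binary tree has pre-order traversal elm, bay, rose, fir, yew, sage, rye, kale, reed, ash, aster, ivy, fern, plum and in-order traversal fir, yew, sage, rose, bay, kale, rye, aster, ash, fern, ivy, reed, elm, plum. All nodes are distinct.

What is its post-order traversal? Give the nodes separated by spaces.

The first element of pre-order is the root; it splits in-order into left and right subtrees.
Root elm: left subtree has 12 nodes {fir, yew, sage, rose, bay, kale, rye, aster, ash, fern, ivy, reed}, right has 1 {plum}.
  Root bay: left subtree has 4 nodes {fir, yew, sage, rose}, right has 7 {kale, rye, aster, ash, fern, ivy, reed}.
    Root rose: left subtree has 3 nodes {fir, yew, sage}, right has 0 { }.
      Root fir: left subtree has 0 nodes { }, right has 2 {yew, sage}.
        Root yew: left subtree has 0 nodes { }, right has 1 {sage}.
    Root rye: left subtree has 1 node {kale}, right has 5 {aster, ash, fern, ivy, reed}.
      Root reed: left subtree has 4 nodes {aster, ash, fern, ivy}, right has 0 { }.
        Root ash: left subtree has 1 node {aster}, right has 2 {fern, ivy}.
          Root ivy: left subtree has 1 node {fern}, right has 0 { }.

sage yew fir rose kale aster fern ivy ash reed rye bay plum elm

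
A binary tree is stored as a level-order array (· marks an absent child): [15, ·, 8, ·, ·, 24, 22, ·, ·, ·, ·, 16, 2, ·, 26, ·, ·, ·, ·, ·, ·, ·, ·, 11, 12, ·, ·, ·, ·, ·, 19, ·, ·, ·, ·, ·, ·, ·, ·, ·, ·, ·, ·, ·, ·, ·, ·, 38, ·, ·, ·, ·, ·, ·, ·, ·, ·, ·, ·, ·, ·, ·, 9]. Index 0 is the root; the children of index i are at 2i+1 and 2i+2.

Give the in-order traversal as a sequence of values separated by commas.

15, 38, 11, 16, 12, 24, 2, 8, 22, 26, 19, 9

In-order visits the left subtree, then the node, then the right subtree.
At 15: no left child.
Visit 15.
At 15: go right to 8.
  At 8: go left to 24.
    At 24: go left to 16.
      At 16: go left to 11.
        At 11: go left to 38.
          38 is a leaf — visit 38.
        Visit 11.
        At 11: no right child.
      Visit 16.
      At 16: go right to 12.
        12 is a leaf — visit 12.
    Visit 24.
    At 24: go right to 2.
      2 is a leaf — visit 2.
  Visit 8.
  At 8: go right to 22.
    At 22: no left child.
    Visit 22.
    At 22: go right to 26.
      At 26: no left child.
      Visit 26.
      At 26: go right to 19.
        At 19: no left child.
        Visit 19.
        At 19: go right to 9.
          9 is a leaf — visit 9.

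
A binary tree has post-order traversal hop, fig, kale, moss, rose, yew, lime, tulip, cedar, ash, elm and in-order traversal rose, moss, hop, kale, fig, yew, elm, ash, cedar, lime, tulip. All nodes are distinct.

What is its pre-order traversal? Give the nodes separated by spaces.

elm yew rose moss kale hop fig ash cedar tulip lime

The last element of post-order is the root; it splits in-order into left and right subtrees.
Root elm: left subtree has 6 nodes {rose, moss, hop, kale, fig, yew}, right has 4 {ash, cedar, lime, tulip}.
  Root yew: left subtree has 5 nodes {rose, moss, hop, kale, fig}, right has 0 { }.
    Root rose: left subtree has 0 nodes { }, right has 4 {moss, hop, kale, fig}.
      Root moss: left subtree has 0 nodes { }, right has 3 {hop, kale, fig}.
        Root kale: left subtree has 1 node {hop}, right has 1 {fig}.
  Root ash: left subtree has 0 nodes { }, right has 3 {cedar, lime, tulip}.
    Root cedar: left subtree has 0 nodes { }, right has 2 {lime, tulip}.
      Root tulip: left subtree has 1 node {lime}, right has 0 { }.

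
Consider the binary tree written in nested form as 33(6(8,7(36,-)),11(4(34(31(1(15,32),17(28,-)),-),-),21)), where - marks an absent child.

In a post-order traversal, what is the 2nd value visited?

Post-order visits the left subtree, then the right subtree, then the node.
At 33: go left to 6.
  At 6: go left to 8.
    8 is a leaf — visit 8.
  At 6: go right to 7.
    At 7: go left to 36.
      36 is a leaf — visit 36.
    At 7: no right child.
    Visit 7.
  Visit 6.
At 33: go right to 11.
  At 11: go left to 4.
    At 4: go left to 34.
      At 34: go left to 31.
        At 31: go left to 1.
          At 1: go left to 15.
            15 is a leaf — visit 15.
          At 1: go right to 32.
            32 is a leaf — visit 32.
          Visit 1.
        At 31: go right to 17.
          At 17: go left to 28.
            28 is a leaf — visit 28.
          At 17: no right child.
          Visit 17.
        Visit 31.
      At 34: no right child.
      Visit 34.
    At 4: no right child.
    Visit 4.
  At 11: go right to 21.
    21 is a leaf — visit 21.
  Visit 11.
Visit 33.
Full post-order sequence: 8, 36, 7, 6, 15, 32, 1, 28, 17, 31, 34, 4, 21, 11, 33.

36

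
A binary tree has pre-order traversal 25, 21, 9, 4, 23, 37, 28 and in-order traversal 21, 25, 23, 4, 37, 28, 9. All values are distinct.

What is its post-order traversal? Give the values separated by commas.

21, 23, 28, 37, 4, 9, 25

The first element of pre-order is the root; it splits in-order into left and right subtrees.
Root 25: left subtree has 1 node {21}, right has 5 {23, 4, 37, 28, 9}.
  Root 9: left subtree has 4 nodes {23, 4, 37, 28}, right has 0 { }.
    Root 4: left subtree has 1 node {23}, right has 2 {37, 28}.
      Root 37: left subtree has 0 nodes { }, right has 1 {28}.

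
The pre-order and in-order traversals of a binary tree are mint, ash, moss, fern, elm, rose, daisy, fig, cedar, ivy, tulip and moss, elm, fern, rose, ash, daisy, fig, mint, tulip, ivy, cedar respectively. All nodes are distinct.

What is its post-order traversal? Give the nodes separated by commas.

The first element of pre-order is the root; it splits in-order into left and right subtrees.
Root mint: left subtree has 7 nodes {moss, elm, fern, rose, ash, daisy, fig}, right has 3 {tulip, ivy, cedar}.
  Root ash: left subtree has 4 nodes {moss, elm, fern, rose}, right has 2 {daisy, fig}.
    Root moss: left subtree has 0 nodes { }, right has 3 {elm, fern, rose}.
      Root fern: left subtree has 1 node {elm}, right has 1 {rose}.
    Root daisy: left subtree has 0 nodes { }, right has 1 {fig}.
  Root cedar: left subtree has 2 nodes {tulip, ivy}, right has 0 { }.
    Root ivy: left subtree has 1 node {tulip}, right has 0 { }.

elm, rose, fern, moss, fig, daisy, ash, tulip, ivy, cedar, mint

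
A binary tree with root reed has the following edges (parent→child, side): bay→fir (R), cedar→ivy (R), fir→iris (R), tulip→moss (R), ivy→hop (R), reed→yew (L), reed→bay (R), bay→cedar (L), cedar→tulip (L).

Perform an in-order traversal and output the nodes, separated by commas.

yew, reed, tulip, moss, cedar, ivy, hop, bay, fir, iris

In-order visits the left subtree, then the node, then the right subtree.
At reed: go left to yew.
  yew is a leaf — visit yew.
Visit reed.
At reed: go right to bay.
  At bay: go left to cedar.
    At cedar: go left to tulip.
      At tulip: no left child.
      Visit tulip.
      At tulip: go right to moss.
        moss is a leaf — visit moss.
    Visit cedar.
    At cedar: go right to ivy.
      At ivy: no left child.
      Visit ivy.
      At ivy: go right to hop.
        hop is a leaf — visit hop.
  Visit bay.
  At bay: go right to fir.
    At fir: no left child.
    Visit fir.
    At fir: go right to iris.
      iris is a leaf — visit iris.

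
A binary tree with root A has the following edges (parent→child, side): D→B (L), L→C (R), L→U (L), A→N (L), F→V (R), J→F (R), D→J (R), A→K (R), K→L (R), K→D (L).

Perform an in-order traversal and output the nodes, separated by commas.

In-order visits the left subtree, then the node, then the right subtree.
At A: go left to N.
  N is a leaf — visit N.
Visit A.
At A: go right to K.
  At K: go left to D.
    At D: go left to B.
      B is a leaf — visit B.
    Visit D.
    At D: go right to J.
      At J: no left child.
      Visit J.
      At J: go right to F.
        At F: no left child.
        Visit F.
        At F: go right to V.
          V is a leaf — visit V.
  Visit K.
  At K: go right to L.
    At L: go left to U.
      U is a leaf — visit U.
    Visit L.
    At L: go right to C.
      C is a leaf — visit C.

N, A, B, D, J, F, V, K, U, L, C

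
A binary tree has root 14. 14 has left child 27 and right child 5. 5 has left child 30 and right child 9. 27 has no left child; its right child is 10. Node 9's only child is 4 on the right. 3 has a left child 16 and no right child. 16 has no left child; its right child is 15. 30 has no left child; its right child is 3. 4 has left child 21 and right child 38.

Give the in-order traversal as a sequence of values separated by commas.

27, 10, 14, 30, 16, 15, 3, 5, 9, 21, 4, 38

In-order visits the left subtree, then the node, then the right subtree.
At 14: go left to 27.
  At 27: no left child.
  Visit 27.
  At 27: go right to 10.
    10 is a leaf — visit 10.
Visit 14.
At 14: go right to 5.
  At 5: go left to 30.
    At 30: no left child.
    Visit 30.
    At 30: go right to 3.
      At 3: go left to 16.
        At 16: no left child.
        Visit 16.
        At 16: go right to 15.
          15 is a leaf — visit 15.
      Visit 3.
      At 3: no right child.
  Visit 5.
  At 5: go right to 9.
    At 9: no left child.
    Visit 9.
    At 9: go right to 4.
      At 4: go left to 21.
        21 is a leaf — visit 21.
      Visit 4.
      At 4: go right to 38.
        38 is a leaf — visit 38.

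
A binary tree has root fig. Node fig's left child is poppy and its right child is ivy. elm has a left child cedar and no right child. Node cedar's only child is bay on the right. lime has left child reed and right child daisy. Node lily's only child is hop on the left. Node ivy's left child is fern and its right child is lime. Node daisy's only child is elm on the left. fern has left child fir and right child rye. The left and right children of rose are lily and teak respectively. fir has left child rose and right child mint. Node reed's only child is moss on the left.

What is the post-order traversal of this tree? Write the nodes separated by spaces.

Post-order visits the left subtree, then the right subtree, then the node.
At fig: go left to poppy.
  poppy is a leaf — visit poppy.
At fig: go right to ivy.
  At ivy: go left to fern.
    At fern: go left to fir.
      At fir: go left to rose.
        At rose: go left to lily.
          At lily: go left to hop.
            hop is a leaf — visit hop.
          At lily: no right child.
          Visit lily.
        At rose: go right to teak.
          teak is a leaf — visit teak.
        Visit rose.
      At fir: go right to mint.
        mint is a leaf — visit mint.
      Visit fir.
    At fern: go right to rye.
      rye is a leaf — visit rye.
    Visit fern.
  At ivy: go right to lime.
    At lime: go left to reed.
      At reed: go left to moss.
        moss is a leaf — visit moss.
      At reed: no right child.
      Visit reed.
    At lime: go right to daisy.
      At daisy: go left to elm.
        At elm: go left to cedar.
          At cedar: no left child.
          At cedar: go right to bay.
            bay is a leaf — visit bay.
          Visit cedar.
        At elm: no right child.
        Visit elm.
      At daisy: no right child.
      Visit daisy.
    Visit lime.
  Visit ivy.
Visit fig.

poppy hop lily teak rose mint fir rye fern moss reed bay cedar elm daisy lime ivy fig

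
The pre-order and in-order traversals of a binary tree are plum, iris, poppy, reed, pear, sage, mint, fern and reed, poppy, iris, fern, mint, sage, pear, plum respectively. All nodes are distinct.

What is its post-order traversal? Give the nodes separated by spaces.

reed poppy fern mint sage pear iris plum

The first element of pre-order is the root; it splits in-order into left and right subtrees.
Root plum: left subtree has 7 nodes {reed, poppy, iris, fern, mint, sage, pear}, right has 0 { }.
  Root iris: left subtree has 2 nodes {reed, poppy}, right has 4 {fern, mint, sage, pear}.
    Root poppy: left subtree has 1 node {reed}, right has 0 { }.
    Root pear: left subtree has 3 nodes {fern, mint, sage}, right has 0 { }.
      Root sage: left subtree has 2 nodes {fern, mint}, right has 0 { }.
        Root mint: left subtree has 1 node {fern}, right has 0 { }.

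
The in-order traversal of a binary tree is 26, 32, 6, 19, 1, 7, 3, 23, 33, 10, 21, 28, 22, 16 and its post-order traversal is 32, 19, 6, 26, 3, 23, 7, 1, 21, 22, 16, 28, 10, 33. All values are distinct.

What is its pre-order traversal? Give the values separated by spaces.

33 1 26 6 32 19 7 23 3 10 28 21 16 22

The last element of post-order is the root; it splits in-order into left and right subtrees.
Root 33: left subtree has 8 nodes {26, 32, 6, 19, 1, 7, 3, 23}, right has 5 {10, 21, 28, 22, 16}.
  Root 1: left subtree has 4 nodes {26, 32, 6, 19}, right has 3 {7, 3, 23}.
    Root 26: left subtree has 0 nodes { }, right has 3 {32, 6, 19}.
      Root 6: left subtree has 1 node {32}, right has 1 {19}.
    Root 7: left subtree has 0 nodes { }, right has 2 {3, 23}.
      Root 23: left subtree has 1 node {3}, right has 0 { }.
  Root 10: left subtree has 0 nodes { }, right has 4 {21, 28, 22, 16}.
    Root 28: left subtree has 1 node {21}, right has 2 {22, 16}.
      Root 16: left subtree has 1 node {22}, right has 0 { }.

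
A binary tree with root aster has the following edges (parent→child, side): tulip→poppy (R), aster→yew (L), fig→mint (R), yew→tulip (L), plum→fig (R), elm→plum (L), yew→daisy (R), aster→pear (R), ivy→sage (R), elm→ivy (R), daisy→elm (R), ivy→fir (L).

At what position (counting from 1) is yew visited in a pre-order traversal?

2

Pre-order visits the node, then its left subtree, then its right subtree.
Visit aster.
At aster: go left to yew.
  Visit yew.
  At yew: go left to tulip.
    Visit tulip.
    At tulip: no left child.
    At tulip: go right to poppy.
      poppy is a leaf — visit poppy.
  At yew: go right to daisy.
    Visit daisy.
    At daisy: no left child.
    At daisy: go right to elm.
      Visit elm.
      At elm: go left to plum.
        Visit plum.
        At plum: no left child.
        At plum: go right to fig.
          Visit fig.
          At fig: no left child.
          At fig: go right to mint.
            mint is a leaf — visit mint.
      At elm: go right to ivy.
        Visit ivy.
        At ivy: go left to fir.
          fir is a leaf — visit fir.
        At ivy: go right to sage.
          sage is a leaf — visit sage.
At aster: go right to pear.
  pear is a leaf — visit pear.
Full pre-order sequence: aster, yew, tulip, poppy, daisy, elm, plum, fig, mint, ivy, fir, sage, pear.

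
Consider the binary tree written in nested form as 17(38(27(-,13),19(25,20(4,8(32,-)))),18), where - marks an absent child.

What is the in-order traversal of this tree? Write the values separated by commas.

27, 13, 38, 25, 19, 4, 20, 32, 8, 17, 18

In-order visits the left subtree, then the node, then the right subtree.
At 17: go left to 38.
  At 38: go left to 27.
    At 27: no left child.
    Visit 27.
    At 27: go right to 13.
      13 is a leaf — visit 13.
  Visit 38.
  At 38: go right to 19.
    At 19: go left to 25.
      25 is a leaf — visit 25.
    Visit 19.
    At 19: go right to 20.
      At 20: go left to 4.
        4 is a leaf — visit 4.
      Visit 20.
      At 20: go right to 8.
        At 8: go left to 32.
          32 is a leaf — visit 32.
        Visit 8.
        At 8: no right child.
Visit 17.
At 17: go right to 18.
  18 is a leaf — visit 18.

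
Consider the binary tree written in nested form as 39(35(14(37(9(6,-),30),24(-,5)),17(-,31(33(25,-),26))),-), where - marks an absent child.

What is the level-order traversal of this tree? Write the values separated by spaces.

39 35 14 17 37 24 31 9 30 5 33 26 6 25

Level-order visits nodes level by level from the root, left to right within each level.
Level 0: 39
Level 1: 35
Level 2: 14, 17
Level 3: 37, 24, 31
Level 4: 9, 30, 5, 33, 26
Level 5: 6, 25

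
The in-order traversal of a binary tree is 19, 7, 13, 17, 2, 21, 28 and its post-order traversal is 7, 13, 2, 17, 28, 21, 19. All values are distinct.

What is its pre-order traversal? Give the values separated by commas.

The last element of post-order is the root; it splits in-order into left and right subtrees.
Root 19: left subtree has 0 nodes { }, right has 6 {7, 13, 17, 2, 21, 28}.
  Root 21: left subtree has 4 nodes {7, 13, 17, 2}, right has 1 {28}.
    Root 17: left subtree has 2 nodes {7, 13}, right has 1 {2}.
      Root 13: left subtree has 1 node {7}, right has 0 { }.

19, 21, 17, 13, 7, 2, 28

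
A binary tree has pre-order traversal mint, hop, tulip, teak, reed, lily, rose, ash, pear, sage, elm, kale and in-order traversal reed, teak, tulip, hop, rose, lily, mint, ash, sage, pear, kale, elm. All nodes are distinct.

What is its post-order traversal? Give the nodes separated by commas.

The first element of pre-order is the root; it splits in-order into left and right subtrees.
Root mint: left subtree has 6 nodes {reed, teak, tulip, hop, rose, lily}, right has 5 {ash, sage, pear, kale, elm}.
  Root hop: left subtree has 3 nodes {reed, teak, tulip}, right has 2 {rose, lily}.
    Root tulip: left subtree has 2 nodes {reed, teak}, right has 0 { }.
      Root teak: left subtree has 1 node {reed}, right has 0 { }.
    Root lily: left subtree has 1 node {rose}, right has 0 { }.
  Root ash: left subtree has 0 nodes { }, right has 4 {sage, pear, kale, elm}.
    Root pear: left subtree has 1 node {sage}, right has 2 {kale, elm}.
      Root elm: left subtree has 1 node {kale}, right has 0 { }.

reed, teak, tulip, rose, lily, hop, sage, kale, elm, pear, ash, mint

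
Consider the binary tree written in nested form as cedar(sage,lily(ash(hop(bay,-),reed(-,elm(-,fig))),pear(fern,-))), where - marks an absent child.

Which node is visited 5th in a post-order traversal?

elm

Post-order visits the left subtree, then the right subtree, then the node.
At cedar: go left to sage.
  sage is a leaf — visit sage.
At cedar: go right to lily.
  At lily: go left to ash.
    At ash: go left to hop.
      At hop: go left to bay.
        bay is a leaf — visit bay.
      At hop: no right child.
      Visit hop.
    At ash: go right to reed.
      At reed: no left child.
      At reed: go right to elm.
        At elm: no left child.
        At elm: go right to fig.
          fig is a leaf — visit fig.
        Visit elm.
      Visit reed.
    Visit ash.
  At lily: go right to pear.
    At pear: go left to fern.
      fern is a leaf — visit fern.
    At pear: no right child.
    Visit pear.
  Visit lily.
Visit cedar.
Full post-order sequence: sage, bay, hop, fig, elm, reed, ash, fern, pear, lily, cedar.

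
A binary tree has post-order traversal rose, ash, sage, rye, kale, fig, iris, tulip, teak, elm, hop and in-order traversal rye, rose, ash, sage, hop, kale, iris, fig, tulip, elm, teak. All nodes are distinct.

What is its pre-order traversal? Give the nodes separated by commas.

hop, rye, sage, ash, rose, elm, tulip, iris, kale, fig, teak

The last element of post-order is the root; it splits in-order into left and right subtrees.
Root hop: left subtree has 4 nodes {rye, rose, ash, sage}, right has 6 {kale, iris, fig, tulip, elm, teak}.
  Root rye: left subtree has 0 nodes { }, right has 3 {rose, ash, sage}.
    Root sage: left subtree has 2 nodes {rose, ash}, right has 0 { }.
      Root ash: left subtree has 1 node {rose}, right has 0 { }.
  Root elm: left subtree has 4 nodes {kale, iris, fig, tulip}, right has 1 {teak}.
    Root tulip: left subtree has 3 nodes {kale, iris, fig}, right has 0 { }.
      Root iris: left subtree has 1 node {kale}, right has 1 {fig}.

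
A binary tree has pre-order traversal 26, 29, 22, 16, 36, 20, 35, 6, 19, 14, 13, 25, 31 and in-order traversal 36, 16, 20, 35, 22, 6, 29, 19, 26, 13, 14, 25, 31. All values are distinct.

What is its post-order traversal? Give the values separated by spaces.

The first element of pre-order is the root; it splits in-order into left and right subtrees.
Root 26: left subtree has 8 nodes {36, 16, 20, 35, 22, 6, 29, 19}, right has 4 {13, 14, 25, 31}.
  Root 29: left subtree has 6 nodes {36, 16, 20, 35, 22, 6}, right has 1 {19}.
    Root 22: left subtree has 4 nodes {36, 16, 20, 35}, right has 1 {6}.
      Root 16: left subtree has 1 node {36}, right has 2 {20, 35}.
        Root 20: left subtree has 0 nodes { }, right has 1 {35}.
  Root 14: left subtree has 1 node {13}, right has 2 {25, 31}.
    Root 25: left subtree has 0 nodes { }, right has 1 {31}.

36 35 20 16 6 22 19 29 13 31 25 14 26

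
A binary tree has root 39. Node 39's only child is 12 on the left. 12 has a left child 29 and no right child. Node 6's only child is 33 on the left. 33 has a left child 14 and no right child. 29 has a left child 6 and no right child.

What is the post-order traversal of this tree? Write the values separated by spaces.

Post-order visits the left subtree, then the right subtree, then the node.
At 39: go left to 12.
  At 12: go left to 29.
    At 29: go left to 6.
      At 6: go left to 33.
        At 33: go left to 14.
          14 is a leaf — visit 14.
        At 33: no right child.
        Visit 33.
      At 6: no right child.
      Visit 6.
    At 29: no right child.
    Visit 29.
  At 12: no right child.
  Visit 12.
At 39: no right child.
Visit 39.

14 33 6 29 12 39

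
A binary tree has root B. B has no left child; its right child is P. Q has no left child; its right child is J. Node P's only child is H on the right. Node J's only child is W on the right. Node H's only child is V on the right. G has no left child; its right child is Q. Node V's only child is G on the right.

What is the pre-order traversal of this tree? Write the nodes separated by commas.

Pre-order visits the node, then its left subtree, then its right subtree.
Visit B.
At B: no left child.
At B: go right to P.
  Visit P.
  At P: no left child.
  At P: go right to H.
    Visit H.
    At H: no left child.
    At H: go right to V.
      Visit V.
      At V: no left child.
      At V: go right to G.
        Visit G.
        At G: no left child.
        At G: go right to Q.
          Visit Q.
          At Q: no left child.
          At Q: go right to J.
            Visit J.
            At J: no left child.
            At J: go right to W.
              W is a leaf — visit W.

B, P, H, V, G, Q, J, W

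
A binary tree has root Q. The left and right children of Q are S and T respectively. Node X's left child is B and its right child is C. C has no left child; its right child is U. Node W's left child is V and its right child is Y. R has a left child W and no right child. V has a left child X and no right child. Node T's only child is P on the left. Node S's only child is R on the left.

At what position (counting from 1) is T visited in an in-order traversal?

In-order visits the left subtree, then the node, then the right subtree.
At Q: go left to S.
  At S: go left to R.
    At R: go left to W.
      At W: go left to V.
        At V: go left to X.
          At X: go left to B.
            B is a leaf — visit B.
          Visit X.
          At X: go right to C.
            At C: no left child.
            Visit C.
            At C: go right to U.
              U is a leaf — visit U.
        Visit V.
        At V: no right child.
      Visit W.
      At W: go right to Y.
        Y is a leaf — visit Y.
    Visit R.
    At R: no right child.
  Visit S.
  At S: no right child.
Visit Q.
At Q: go right to T.
  At T: go left to P.
    P is a leaf — visit P.
  Visit T.
  At T: no right child.
Full in-order sequence: B, X, C, U, V, W, Y, R, S, Q, P, T.

12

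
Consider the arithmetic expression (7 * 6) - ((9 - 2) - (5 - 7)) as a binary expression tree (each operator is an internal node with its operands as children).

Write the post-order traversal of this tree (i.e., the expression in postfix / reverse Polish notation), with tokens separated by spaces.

Post-order on an expression tree gives postfix notation: for each operator, emit left operand, right operand, then the operator.

7 6 * 9 2 - 5 7 - - -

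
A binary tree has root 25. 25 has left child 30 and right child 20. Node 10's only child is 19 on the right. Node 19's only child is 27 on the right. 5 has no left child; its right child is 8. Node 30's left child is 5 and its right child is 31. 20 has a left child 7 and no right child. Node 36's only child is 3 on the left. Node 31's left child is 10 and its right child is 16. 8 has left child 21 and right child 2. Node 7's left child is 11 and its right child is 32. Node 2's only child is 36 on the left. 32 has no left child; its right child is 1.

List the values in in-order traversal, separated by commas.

5, 21, 8, 3, 36, 2, 30, 10, 19, 27, 31, 16, 25, 11, 7, 32, 1, 20

In-order visits the left subtree, then the node, then the right subtree.
At 25: go left to 30.
  At 30: go left to 5.
    At 5: no left child.
    Visit 5.
    At 5: go right to 8.
      At 8: go left to 21.
        21 is a leaf — visit 21.
      Visit 8.
      At 8: go right to 2.
        At 2: go left to 36.
          At 36: go left to 3.
            3 is a leaf — visit 3.
          Visit 36.
          At 36: no right child.
        Visit 2.
        At 2: no right child.
  Visit 30.
  At 30: go right to 31.
    At 31: go left to 10.
      At 10: no left child.
      Visit 10.
      At 10: go right to 19.
        At 19: no left child.
        Visit 19.
        At 19: go right to 27.
          27 is a leaf — visit 27.
    Visit 31.
    At 31: go right to 16.
      16 is a leaf — visit 16.
Visit 25.
At 25: go right to 20.
  At 20: go left to 7.
    At 7: go left to 11.
      11 is a leaf — visit 11.
    Visit 7.
    At 7: go right to 32.
      At 32: no left child.
      Visit 32.
      At 32: go right to 1.
        1 is a leaf — visit 1.
  Visit 20.
  At 20: no right child.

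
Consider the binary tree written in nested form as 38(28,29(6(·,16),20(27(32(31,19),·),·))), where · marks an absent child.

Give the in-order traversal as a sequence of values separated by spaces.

In-order visits the left subtree, then the node, then the right subtree.
At 38: go left to 28.
  28 is a leaf — visit 28.
Visit 38.
At 38: go right to 29.
  At 29: go left to 6.
    At 6: no left child.
    Visit 6.
    At 6: go right to 16.
      16 is a leaf — visit 16.
  Visit 29.
  At 29: go right to 20.
    At 20: go left to 27.
      At 27: go left to 32.
        At 32: go left to 31.
          31 is a leaf — visit 31.
        Visit 32.
        At 32: go right to 19.
          19 is a leaf — visit 19.
      Visit 27.
      At 27: no right child.
    Visit 20.
    At 20: no right child.

28 38 6 16 29 31 32 19 27 20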